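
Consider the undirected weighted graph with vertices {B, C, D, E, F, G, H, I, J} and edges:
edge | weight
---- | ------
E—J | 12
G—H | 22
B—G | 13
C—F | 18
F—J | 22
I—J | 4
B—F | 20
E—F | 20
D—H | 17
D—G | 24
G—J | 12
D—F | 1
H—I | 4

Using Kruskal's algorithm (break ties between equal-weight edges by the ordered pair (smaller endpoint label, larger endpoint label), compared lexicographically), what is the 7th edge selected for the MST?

D-H

Sort edges by weight, then run Kruskal:
D—F (1): add — endpoints in different components.
H—I (4): add — endpoints in different components.
I—J (4): add — endpoints in different components.
E—J (12): add — endpoints in different components.
G—J (12): add — endpoints in different components.
B—G (13): add — endpoints in different components.
D—H (17): add — endpoints in different components.
C—F (18): add — endpoints in different components.
The 7th edge added is D—H.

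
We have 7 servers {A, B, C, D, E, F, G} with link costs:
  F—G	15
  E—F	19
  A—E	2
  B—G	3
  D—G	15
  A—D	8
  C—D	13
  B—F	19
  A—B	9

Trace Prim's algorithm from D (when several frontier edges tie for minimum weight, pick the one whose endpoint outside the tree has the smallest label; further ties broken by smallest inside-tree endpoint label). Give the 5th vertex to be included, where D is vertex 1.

G

Prim's algorithm from D:
Step 1: cheapest edge leaving the tree is A—D (8); add A.
Step 2: cheapest edge leaving the tree is A—E (2); add E.
Step 3: cheapest edge leaving the tree is A—B (9); add B.
Step 4: cheapest edge leaving the tree is B—G (3); add G.
Step 5: cheapest edge leaving the tree is C—D (13); add C.
Step 6: cheapest edge leaving the tree is F—G (15); add F.
Vertex order: D, A, E, B, G, C, F. The 5th vertex is G.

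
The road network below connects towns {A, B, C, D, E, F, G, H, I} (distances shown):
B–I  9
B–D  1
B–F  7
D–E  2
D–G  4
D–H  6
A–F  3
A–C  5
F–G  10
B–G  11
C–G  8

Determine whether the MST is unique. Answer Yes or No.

Sort edges by weight, then run Kruskal:
B–D (1): add — endpoints in different components.
D–E (2): add — endpoints in different components.
A–F (3): add — endpoints in different components.
D–G (4): add — endpoints in different components.
A–C (5): add — endpoints in different components.
D–H (6): add — endpoints in different components.
B–F (7): add — endpoints in different components.
C–G (8): skip — C and G already connected.
B–I (9): add — endpoints in different components.
Every non-tree edge has weight strictly greater than the heaviest edge on the tree path between its endpoints, so the MST is unique.

Yes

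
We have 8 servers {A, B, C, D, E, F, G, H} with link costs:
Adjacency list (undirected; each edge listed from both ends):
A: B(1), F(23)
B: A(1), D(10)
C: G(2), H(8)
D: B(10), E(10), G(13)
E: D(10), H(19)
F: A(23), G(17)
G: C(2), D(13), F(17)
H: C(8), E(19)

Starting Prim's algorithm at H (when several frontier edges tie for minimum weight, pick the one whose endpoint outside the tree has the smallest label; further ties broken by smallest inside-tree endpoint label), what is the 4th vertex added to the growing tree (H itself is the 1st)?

D

Prim, starting at H.
Step 1: frontier [C—H 8, E—H 19] → take C—H (8); add C.
Step 2: frontier [C—G 2, E—H 19] → take C—G (2); add G.
Step 3: frontier [D—G 13, F—G 17, E—H 19] → take D—G (13); add D.
Step 4: frontier [B—D 10, D—E 10, F—G 17, E—H 19] → take B—D (10); add B.
Step 5: frontier [A—B 1, D—E 10, F—G 17, E—H 19] → take A—B (1); add A.
Step 6: frontier [A—F 23, D—E 10, F—G 17, E—H 19] → take D—E (10); add E.
Step 7: frontier [A—F 23, F—G 17] → take F—G (17); add F.
Vertex order: H, C, G, D, B, A, E, F. The 4th vertex is D.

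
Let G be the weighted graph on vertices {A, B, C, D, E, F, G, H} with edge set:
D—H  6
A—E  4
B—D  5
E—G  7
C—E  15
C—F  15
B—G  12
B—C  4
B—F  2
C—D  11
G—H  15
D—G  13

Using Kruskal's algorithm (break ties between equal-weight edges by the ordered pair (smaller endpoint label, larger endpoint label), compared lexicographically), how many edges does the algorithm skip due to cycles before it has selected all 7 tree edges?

Sort edges by weight, then run Kruskal:
B—F (2): add — endpoints in different components.
A—E (4): add — endpoints in different components.
B—C (4): add — endpoints in different components.
B—D (5): add — endpoints in different components.
D—H (6): add — endpoints in different components.
E—G (7): add — endpoints in different components.
C—D (11): skip — C and D already connected.
B—G (12): add — endpoints in different components.
Edges rejected before the tree was complete: 1.

1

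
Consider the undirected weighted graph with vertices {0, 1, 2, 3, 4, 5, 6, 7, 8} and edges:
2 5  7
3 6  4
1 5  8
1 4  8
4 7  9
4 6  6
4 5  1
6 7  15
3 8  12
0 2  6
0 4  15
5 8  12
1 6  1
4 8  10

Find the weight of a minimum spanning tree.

Sort edges by weight, then run Kruskal:
1 6 (1): add — endpoints in different components.
4 5 (1): add — endpoints in different components.
3 6 (4): add — endpoints in different components.
0 2 (6): add — endpoints in different components.
4 6 (6): add — endpoints in different components.
2 5 (7): add — endpoints in different components.
1 4 (8): skip — 1 and 4 already connected.
1 5 (8): skip — 1 and 5 already connected.
4 7 (9): add — endpoints in different components.
4 8 (10): add — endpoints in different components.
MST edges: 1 6, 4 5, 3 6, 0 2, 4 6, 2 5, 4 7, 4 8; total weight 1+1+4+6+6+7+9+10 = 44.

44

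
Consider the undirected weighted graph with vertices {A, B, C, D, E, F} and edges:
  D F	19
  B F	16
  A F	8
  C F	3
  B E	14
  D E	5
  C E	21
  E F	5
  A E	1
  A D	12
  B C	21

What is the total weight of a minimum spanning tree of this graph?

Prim, starting at E.
Step 1: cheapest edge leaving the tree is A E (1); add A.
Step 2: cheapest edge leaving the tree is D E (5); add D.
Step 3: cheapest edge leaving the tree is E F (5); add F.
Step 4: cheapest edge leaving the tree is C F (3); add C.
Step 5: cheapest edge leaving the tree is B E (14); add B.
MST edges: A E, D E, E F, C F, B E; total weight 1+5+5+3+14 = 28.

28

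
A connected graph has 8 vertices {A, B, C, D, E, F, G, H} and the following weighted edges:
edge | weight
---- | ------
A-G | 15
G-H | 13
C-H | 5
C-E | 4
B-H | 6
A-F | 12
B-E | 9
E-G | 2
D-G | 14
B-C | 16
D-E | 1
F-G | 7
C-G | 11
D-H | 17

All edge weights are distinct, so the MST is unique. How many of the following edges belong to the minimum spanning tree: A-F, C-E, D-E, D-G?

Sort edges by weight, then run Kruskal:
D-E (1): add — endpoints in different components.
E-G (2): add — endpoints in different components.
C-E (4): add — endpoints in different components.
C-H (5): add — endpoints in different components.
B-H (6): add — endpoints in different components.
F-G (7): add — endpoints in different components.
B-E (9): skip — B and E already connected.
C-G (11): skip — C and G already connected.
A-F (12): add — endpoints in different components.
MST edge set: {D-E, E-G, C-E, C-H, B-H, F-G, A-F}.
Of the listed edges, {A-F, C-E, D-E} are in the MST → 3.

3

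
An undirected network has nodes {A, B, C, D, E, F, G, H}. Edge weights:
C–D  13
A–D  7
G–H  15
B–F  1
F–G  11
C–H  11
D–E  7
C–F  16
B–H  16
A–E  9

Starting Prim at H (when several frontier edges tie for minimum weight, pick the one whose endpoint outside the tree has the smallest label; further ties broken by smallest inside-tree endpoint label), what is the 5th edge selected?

G-H

Grow the tree from H using Prim:
Step 1: frontier [C–H 11, G–H 15, B–H 16] → take C–H (11); add C.
Step 2: frontier [C–D 13, C–F 16, G–H 15, B–H 16] → take C–D (13); add D.
Step 3: frontier [C–F 16, A–D 7, D–E 7, G–H 15, B–H 16] → take A–D (7); add A.
Step 4: frontier [A–E 9, C–F 16, D–E 7, G–H 15, B–H 16] → take D–E (7); add E.
Step 5: frontier [C–F 16, G–H 15, B–H 16] → take G–H (15); add G.
Step 6: frontier [C–F 16, F–G 11, B–H 16] → take F–G (11); add F.
Step 7: frontier [B–F 1, B–H 16] → take B–F (1); add B.
The 5th edge added is G–H.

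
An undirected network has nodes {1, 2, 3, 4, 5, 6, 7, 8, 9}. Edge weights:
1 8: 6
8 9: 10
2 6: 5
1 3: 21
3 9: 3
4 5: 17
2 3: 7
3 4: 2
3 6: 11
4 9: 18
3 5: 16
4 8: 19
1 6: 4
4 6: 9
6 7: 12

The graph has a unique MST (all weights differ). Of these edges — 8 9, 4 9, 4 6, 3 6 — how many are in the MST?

Sort edges by weight, then run Kruskal:
3 4 (2): add — endpoints in different components.
3 9 (3): add — endpoints in different components.
1 6 (4): add — endpoints in different components.
2 6 (5): add — endpoints in different components.
1 8 (6): add — endpoints in different components.
2 3 (7): add — endpoints in different components.
4 6 (9): skip — 4 and 6 already connected.
8 9 (10): skip — 8 and 9 already connected.
3 6 (11): skip — 3 and 6 already connected.
6 7 (12): add — endpoints in different components.
3 5 (16): add — endpoints in different components.
MST edge set: {3 4, 3 9, 1 6, 2 6, 1 8, 2 3, 6 7, 3 5}.
Of the listed edges, {} are in the MST → 0.

0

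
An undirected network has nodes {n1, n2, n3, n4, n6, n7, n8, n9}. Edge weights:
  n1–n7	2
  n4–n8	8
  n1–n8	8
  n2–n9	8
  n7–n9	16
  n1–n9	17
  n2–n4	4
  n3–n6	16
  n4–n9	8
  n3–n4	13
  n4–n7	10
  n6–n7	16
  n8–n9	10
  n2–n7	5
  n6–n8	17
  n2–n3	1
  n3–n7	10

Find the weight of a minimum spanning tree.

Prim, starting at n9.
Step 1: cheapest edge leaving the tree is n2–n9 (8); add n2.
Step 2: cheapest edge leaving the tree is n2–n3 (1); add n3.
Step 3: cheapest edge leaving the tree is n2–n4 (4); add n4.
Step 4: cheapest edge leaving the tree is n2–n7 (5); add n7.
Step 5: cheapest edge leaving the tree is n1–n7 (2); add n1.
Step 6: cheapest edge leaving the tree is n1–n8 (8); add n8.
Step 7: cheapest edge leaving the tree is n3–n6 (16); add n6.
MST edges: n2–n9, n2–n3, n2–n4, n2–n7, n1–n7, n1–n8, n3–n6; total weight 8+1+4+5+2+8+16 = 44.

44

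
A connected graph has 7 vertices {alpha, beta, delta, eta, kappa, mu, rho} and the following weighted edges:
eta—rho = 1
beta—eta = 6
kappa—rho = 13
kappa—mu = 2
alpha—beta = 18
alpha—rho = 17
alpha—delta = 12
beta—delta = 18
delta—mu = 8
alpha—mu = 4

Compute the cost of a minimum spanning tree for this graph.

34

Kruskal: consider edges lightest-first.
eta—rho (1): add. Components now {eta,rho} {alpha} {mu} {beta} {delta} {kappa}
kappa—mu (2): add. Components now {eta,rho} {alpha} {kappa,mu} {beta} {delta}
alpha—mu (4): add. Components now {eta,rho} {alpha,kappa,mu} {beta} {delta}
beta—eta (6): add. Components now {beta,eta,rho} {alpha,kappa,mu} {delta}
delta—mu (8): add. Components now {beta,eta,rho} {alpha,delta,kappa,mu}
alpha—delta (12): skip — alpha and delta already connected.
kappa—rho (13): add. Components now {alpha,beta,delta,eta,kappa,mu,rho}
MST edges: eta—rho, kappa—mu, alpha—mu, beta—eta, delta—mu, kappa—rho; total weight 1+2+4+6+8+13 = 34.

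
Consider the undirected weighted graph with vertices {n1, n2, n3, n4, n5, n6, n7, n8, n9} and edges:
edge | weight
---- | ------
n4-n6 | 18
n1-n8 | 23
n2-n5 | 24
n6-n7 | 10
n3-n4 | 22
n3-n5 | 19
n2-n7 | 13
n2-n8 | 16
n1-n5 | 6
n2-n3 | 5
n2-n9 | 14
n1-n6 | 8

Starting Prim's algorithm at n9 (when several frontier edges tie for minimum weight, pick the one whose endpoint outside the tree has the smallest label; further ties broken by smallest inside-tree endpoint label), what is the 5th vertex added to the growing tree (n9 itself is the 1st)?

n6

Prim, starting at n9.
Step 1: frontier [n2-n9 14] → take n2-n9 (14); add n2.
Step 2: frontier [n2-n3 5, n2-n7 13, n2-n8 16, n2-n5 24] → take n2-n3 (5); add n3.
Step 3: frontier [n2-n7 13, n2-n8 16, n2-n5 24, n3-n5 19, n3-n4 22] → take n2-n7 (13); add n7.
Step 4: frontier [n2-n8 16, n2-n5 24, n3-n5 19, n3-n4 22, n6-n7 10] → take n6-n7 (10); add n6.
Step 5: frontier [n2-n8 16, n2-n5 24, n3-n5 19, n3-n4 22, n1-n6 8, n4-n6 18] → take n1-n6 (8); add n1.
Step 6: frontier [n1-n5 6, n1-n8 23, n2-n8 16, n2-n5 24, n3-n5 19, n3-n4 22, n4-n6 18] → take n1-n5 (6); add n5.
Step 7: frontier [n1-n8 23, n2-n8 16, n3-n4 22, n4-n6 18] → take n2-n8 (16); add n8.
Step 8: frontier [n3-n4 22, n4-n6 18] → take n4-n6 (18); add n4.
Vertex order: n9, n2, n3, n7, n6, n1, n5, n8, n4. The 5th vertex is n6.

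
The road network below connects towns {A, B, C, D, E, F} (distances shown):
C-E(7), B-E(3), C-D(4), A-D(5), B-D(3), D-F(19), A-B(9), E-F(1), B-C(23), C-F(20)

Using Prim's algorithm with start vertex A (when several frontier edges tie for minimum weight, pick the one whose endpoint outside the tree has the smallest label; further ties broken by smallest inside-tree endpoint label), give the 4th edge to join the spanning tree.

E-F

Grow the tree from A using Prim:
Step 1: frontier [A-D 5, A-B 9] → take A-D (5); add D.
Step 2: frontier [A-B 9, B-D 3, C-D 4, D-F 19] → take B-D (3); add B.
Step 3: frontier [B-E 3, B-C 23, C-D 4, D-F 19] → take B-E (3); add E.
Step 4: frontier [B-C 23, C-D 4, D-F 19, E-F 1, C-E 7] → take E-F (1); add F.
Step 5: frontier [B-C 23, C-D 4, C-E 7, C-F 20] → take C-D (4); add C.
The 4th edge added is E-F.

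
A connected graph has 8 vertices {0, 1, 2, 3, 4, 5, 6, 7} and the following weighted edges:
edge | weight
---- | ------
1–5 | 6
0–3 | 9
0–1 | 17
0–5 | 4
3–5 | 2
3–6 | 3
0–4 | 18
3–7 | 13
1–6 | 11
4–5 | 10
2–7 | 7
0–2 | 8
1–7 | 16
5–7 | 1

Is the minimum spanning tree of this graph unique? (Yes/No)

Yes

Kruskal: consider edges lightest-first.
5–7 (1): add — endpoints in different components.
3–5 (2): add — endpoints in different components.
3–6 (3): add — endpoints in different components.
0–5 (4): add — endpoints in different components.
1–5 (6): add — endpoints in different components.
2–7 (7): add — endpoints in different components.
0–2 (8): skip — 0 and 2 already connected.
0–3 (9): skip — 0 and 3 already connected.
4–5 (10): add — endpoints in different components.
Every non-tree edge has weight strictly greater than the heaviest edge on the tree path between its endpoints, so the MST is unique.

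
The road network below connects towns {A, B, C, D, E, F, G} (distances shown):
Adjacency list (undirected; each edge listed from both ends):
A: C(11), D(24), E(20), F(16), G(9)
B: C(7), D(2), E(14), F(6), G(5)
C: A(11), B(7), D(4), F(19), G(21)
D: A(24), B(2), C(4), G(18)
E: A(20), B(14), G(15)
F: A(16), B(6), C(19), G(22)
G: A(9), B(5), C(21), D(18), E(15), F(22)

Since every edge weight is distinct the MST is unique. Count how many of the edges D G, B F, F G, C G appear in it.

1

Sort edges by weight, then run Kruskal:
B D (2): add. Components now {A} {B,D} {C} {E} {F} {G}
C D (4): add. Components now {A} {B,C,D} {E} {F} {G}
B G (5): add. Components now {A} {B,C,D,G} {E} {F}
B F (6): add. Components now {A} {B,C,D,F,G} {E}
B C (7): skip — B and C already connected.
A G (9): add. Components now {A,B,C,D,F,G} {E}
A C (11): skip — A and C already connected.
B E (14): add. Components now {A,B,C,D,E,F,G}
MST edge set: {B D, C D, B G, B F, A G, B E}.
Of the listed edges, {B F} are in the MST → 1.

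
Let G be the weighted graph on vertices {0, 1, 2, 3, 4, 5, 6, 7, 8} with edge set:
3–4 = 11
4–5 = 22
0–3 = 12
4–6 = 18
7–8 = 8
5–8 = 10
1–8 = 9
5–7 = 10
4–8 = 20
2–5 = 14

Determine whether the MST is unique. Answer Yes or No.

No

Kruskal's algorithm — process edges by increasing weight (ties by edge label):
7–8 (8): add — endpoints in different components.
1–8 (9): add — endpoints in different components.
5–7 (10): add — endpoints in different components.
5–8 (10): skip — 5 and 8 already connected.
3–4 (11): add — endpoints in different components.
0–3 (12): add — endpoints in different components.
2–5 (14): add — endpoints in different components.
4–6 (18): add — endpoints in different components.
4–8 (20): add — endpoints in different components.
Non-tree edge 5–8 has weight 10, equal to the heaviest edge on its tree cycle — swapping gives another MST of the same weight. Not unique.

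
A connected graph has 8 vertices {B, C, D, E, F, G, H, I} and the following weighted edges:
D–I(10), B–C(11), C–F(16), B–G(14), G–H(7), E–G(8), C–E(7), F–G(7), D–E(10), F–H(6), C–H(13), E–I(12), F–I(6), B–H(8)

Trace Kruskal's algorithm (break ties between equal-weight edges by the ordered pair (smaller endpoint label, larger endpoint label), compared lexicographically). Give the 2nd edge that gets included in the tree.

Sort edges by weight, then run Kruskal:
F–H (6): add — endpoints in different components.
F–I (6): add — endpoints in different components.
C–E (7): add — endpoints in different components.
F–G (7): add — endpoints in different components.
G–H (7): skip — G and H already connected.
B–H (8): add — endpoints in different components.
E–G (8): add — endpoints in different components.
D–E (10): add — endpoints in different components.
The 2nd edge added is F–I.

F-I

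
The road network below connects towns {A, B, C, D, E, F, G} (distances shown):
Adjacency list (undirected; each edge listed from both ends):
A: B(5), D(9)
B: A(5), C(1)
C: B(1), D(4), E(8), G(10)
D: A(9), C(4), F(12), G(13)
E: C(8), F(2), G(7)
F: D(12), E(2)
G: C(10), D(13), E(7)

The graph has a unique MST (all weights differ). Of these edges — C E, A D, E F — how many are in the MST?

Kruskal's algorithm — process edges by increasing weight (ties by edge label):
B C (1): add. Components now {A} {B,C} {D} {E} {F} {G}
E F (2): add. Components now {A} {B,C} {D} {E,F} {G}
C D (4): add. Components now {A} {B,C,D} {E,F} {G}
A B (5): add. Components now {A,B,C,D} {E,F} {G}
E G (7): add. Components now {A,B,C,D} {E,F,G}
C E (8): add. Components now {A,B,C,D,E,F,G}
MST edge set: {B C, E F, C D, A B, E G, C E}.
Of the listed edges, {C E, E F} are in the MST → 2.

2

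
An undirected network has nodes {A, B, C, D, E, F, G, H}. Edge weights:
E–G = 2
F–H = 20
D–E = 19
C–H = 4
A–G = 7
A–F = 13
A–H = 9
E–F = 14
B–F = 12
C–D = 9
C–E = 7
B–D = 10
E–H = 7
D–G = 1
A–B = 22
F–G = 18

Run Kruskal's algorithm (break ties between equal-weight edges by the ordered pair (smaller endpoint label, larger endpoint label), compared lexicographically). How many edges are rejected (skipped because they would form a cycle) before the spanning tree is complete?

3

Kruskal: consider edges lightest-first.
D–G (1): add — endpoints in different components.
E–G (2): add — endpoints in different components.
C–H (4): add — endpoints in different components.
A–G (7): add — endpoints in different components.
C–E (7): add — endpoints in different components.
E–H (7): skip — E and H already connected.
A–H (9): skip — A and H already connected.
C–D (9): skip — C and D already connected.
B–D (10): add — endpoints in different components.
B–F (12): add — endpoints in different components.
Edges rejected before the tree was complete: 3.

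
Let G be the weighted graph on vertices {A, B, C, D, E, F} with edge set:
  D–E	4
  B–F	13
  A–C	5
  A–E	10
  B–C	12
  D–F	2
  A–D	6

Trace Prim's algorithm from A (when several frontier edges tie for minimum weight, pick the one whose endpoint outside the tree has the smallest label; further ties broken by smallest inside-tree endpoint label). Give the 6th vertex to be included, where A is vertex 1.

Prim, starting at A.
Step 1: frontier [A–C 5, A–D 6, A–E 10] → take A–C (5); add C.
Step 2: frontier [A–D 6, A–E 10, B–C 12] → take A–D (6); add D.
Step 3: frontier [A–E 10, B–C 12, D–F 2, D–E 4] → take D–F (2); add F.
Step 4: frontier [A–E 10, B–C 12, D–E 4, B–F 13] → take D–E (4); add E.
Step 5: frontier [B–C 12, B–F 13] → take B–C (12); add B.
Vertex order: A, C, D, F, E, B. The 6th vertex is B.

B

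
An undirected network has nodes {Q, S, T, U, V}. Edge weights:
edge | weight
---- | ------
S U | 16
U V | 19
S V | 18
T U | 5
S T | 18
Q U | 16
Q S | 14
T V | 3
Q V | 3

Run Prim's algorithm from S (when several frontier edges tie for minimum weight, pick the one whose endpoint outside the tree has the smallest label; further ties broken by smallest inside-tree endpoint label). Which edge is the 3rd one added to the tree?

Prim's algorithm from S:
Step 1: frontier [Q S 14, S U 16, S T 18, S V 18] → take Q S (14); add Q.
Step 2: frontier [Q V 3, Q U 16, S U 16, S T 18, S V 18] → take Q V (3); add V.
Step 3: frontier [Q U 16, S U 16, S T 18, T V 3, U V 19] → take T V (3); add T.
Step 4: frontier [Q U 16, S U 16, T U 5, U V 19] → take T U (5); add U.
The 3rd edge added is T V.

T-V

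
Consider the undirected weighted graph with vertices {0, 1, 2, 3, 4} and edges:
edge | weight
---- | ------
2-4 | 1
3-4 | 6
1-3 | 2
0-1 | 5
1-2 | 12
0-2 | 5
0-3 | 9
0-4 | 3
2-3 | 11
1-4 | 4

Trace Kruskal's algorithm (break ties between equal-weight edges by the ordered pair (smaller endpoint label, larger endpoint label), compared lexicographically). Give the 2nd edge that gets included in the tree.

Kruskal: consider edges lightest-first.
2-4 (1): add — endpoints in different components.
1-3 (2): add — endpoints in different components.
0-4 (3): add — endpoints in different components.
1-4 (4): add — endpoints in different components.
The 2nd edge added is 1-3.

1-3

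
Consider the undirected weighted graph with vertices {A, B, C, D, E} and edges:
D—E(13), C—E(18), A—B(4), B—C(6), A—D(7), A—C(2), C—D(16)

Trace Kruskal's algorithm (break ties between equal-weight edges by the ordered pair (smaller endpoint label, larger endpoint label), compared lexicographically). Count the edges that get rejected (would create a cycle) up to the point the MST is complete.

1

Kruskal's algorithm — process edges by increasing weight (ties by edge label):
A—C (2): add — endpoints in different components.
A—B (4): add — endpoints in different components.
B—C (6): skip — B and C already connected.
A—D (7): add — endpoints in different components.
D—E (13): add — endpoints in different components.
Edges rejected before the tree was complete: 1.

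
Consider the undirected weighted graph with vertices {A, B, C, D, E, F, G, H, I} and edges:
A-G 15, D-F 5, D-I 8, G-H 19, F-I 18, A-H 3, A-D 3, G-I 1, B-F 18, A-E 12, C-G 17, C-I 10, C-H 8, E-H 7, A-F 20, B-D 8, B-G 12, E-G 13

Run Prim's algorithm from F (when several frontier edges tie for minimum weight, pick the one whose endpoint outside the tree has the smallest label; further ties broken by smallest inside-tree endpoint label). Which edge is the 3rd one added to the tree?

Grow the tree from F using Prim:
Step 1: cheapest edge leaving the tree is D-F (5); add D.
Step 2: cheapest edge leaving the tree is A-D (3); add A.
Step 3: cheapest edge leaving the tree is A-H (3); add H.
Step 4: cheapest edge leaving the tree is E-H (7); add E.
Step 5: cheapest edge leaving the tree is B-D (8); add B.
Step 6: cheapest edge leaving the tree is C-H (8); add C.
Step 7: cheapest edge leaving the tree is D-I (8); add I.
Step 8: cheapest edge leaving the tree is G-I (1); add G.
The 3rd edge added is A-H.

A-H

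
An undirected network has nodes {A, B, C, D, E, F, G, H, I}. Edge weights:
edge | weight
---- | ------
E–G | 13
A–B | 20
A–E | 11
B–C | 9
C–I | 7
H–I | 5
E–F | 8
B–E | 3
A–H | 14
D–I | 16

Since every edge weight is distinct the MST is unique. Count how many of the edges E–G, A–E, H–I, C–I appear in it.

Kruskal's algorithm — process edges by increasing weight (ties by edge label):
B–E (3): add — endpoints in different components.
H–I (5): add — endpoints in different components.
C–I (7): add — endpoints in different components.
E–F (8): add — endpoints in different components.
B–C (9): add — endpoints in different components.
A–E (11): add — endpoints in different components.
E–G (13): add — endpoints in different components.
A–H (14): skip — A and H already connected.
D–I (16): add — endpoints in different components.
MST edge set: {B–E, H–I, C–I, E–F, B–C, A–E, E–G, D–I}.
Of the listed edges, {E–G, A–E, H–I, C–I} are in the MST → 4.

4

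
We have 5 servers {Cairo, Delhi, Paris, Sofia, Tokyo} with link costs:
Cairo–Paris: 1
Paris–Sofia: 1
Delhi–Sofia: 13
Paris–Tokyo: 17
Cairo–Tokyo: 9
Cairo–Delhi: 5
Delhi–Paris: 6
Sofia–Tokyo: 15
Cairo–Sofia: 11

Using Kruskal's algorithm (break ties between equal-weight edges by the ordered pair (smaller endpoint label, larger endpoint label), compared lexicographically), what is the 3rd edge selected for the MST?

Kruskal's algorithm — process edges by increasing weight (ties by edge label):
Cairo–Paris (1): add. Components now {Tokyo} {Cairo,Paris} {Sofia} {Delhi}
Paris–Sofia (1): add. Components now {Tokyo} {Cairo,Paris,Sofia} {Delhi}
Cairo–Delhi (5): add. Components now {Tokyo} {Cairo,Delhi,Paris,Sofia}
Delhi–Paris (6): skip — Delhi and Paris already connected.
Cairo–Tokyo (9): add. Components now {Cairo,Delhi,Paris,Sofia,Tokyo}
The 3rd edge added is Cairo–Delhi.

Cairo-Delhi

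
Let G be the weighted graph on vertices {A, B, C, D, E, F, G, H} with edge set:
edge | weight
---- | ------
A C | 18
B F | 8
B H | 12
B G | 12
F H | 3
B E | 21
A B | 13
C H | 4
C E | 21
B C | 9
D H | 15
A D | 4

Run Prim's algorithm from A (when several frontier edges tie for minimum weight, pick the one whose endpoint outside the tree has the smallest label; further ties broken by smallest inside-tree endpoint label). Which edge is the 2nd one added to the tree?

A-B

Prim's algorithm from A:
Step 1: cheapest edge leaving the tree is A D (4); add D.
Step 2: cheapest edge leaving the tree is A B (13); add B.
Step 3: cheapest edge leaving the tree is B F (8); add F.
Step 4: cheapest edge leaving the tree is F H (3); add H.
Step 5: cheapest edge leaving the tree is C H (4); add C.
Step 6: cheapest edge leaving the tree is B G (12); add G.
Step 7: cheapest edge leaving the tree is B E (21); add E.
The 2nd edge added is A B.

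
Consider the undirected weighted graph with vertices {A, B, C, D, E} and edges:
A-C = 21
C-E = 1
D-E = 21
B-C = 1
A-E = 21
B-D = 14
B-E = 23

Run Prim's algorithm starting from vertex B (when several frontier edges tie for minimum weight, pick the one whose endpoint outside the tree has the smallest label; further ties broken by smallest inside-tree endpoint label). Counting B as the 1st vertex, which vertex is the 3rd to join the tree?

Prim's algorithm from B:
Step 1: cheapest edge leaving the tree is B-C (1); add C.
Step 2: cheapest edge leaving the tree is C-E (1); add E.
Step 3: cheapest edge leaving the tree is B-D (14); add D.
Step 4: cheapest edge leaving the tree is A-C (21); add A.
Vertex order: B, C, E, D, A. The 3rd vertex is E.

E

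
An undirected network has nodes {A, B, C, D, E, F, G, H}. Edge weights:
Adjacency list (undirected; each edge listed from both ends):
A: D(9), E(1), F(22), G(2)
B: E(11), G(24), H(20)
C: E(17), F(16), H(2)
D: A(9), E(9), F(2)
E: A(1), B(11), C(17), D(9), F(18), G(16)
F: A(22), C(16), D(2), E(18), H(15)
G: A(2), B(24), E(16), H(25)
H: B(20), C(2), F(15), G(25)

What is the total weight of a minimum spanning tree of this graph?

42

Kruskal's algorithm — process edges by increasing weight (ties by edge label):
A—E (1): add — endpoints in different components.
A—G (2): add — endpoints in different components.
C—H (2): add — endpoints in different components.
D—F (2): add — endpoints in different components.
A—D (9): add — endpoints in different components.
D—E (9): skip — D and E already connected.
B—E (11): add — endpoints in different components.
F—H (15): add — endpoints in different components.
MST edges: A—E, A—G, C—H, D—F, A—D, B—E, F—H; total weight 1+2+2+2+9+11+15 = 42.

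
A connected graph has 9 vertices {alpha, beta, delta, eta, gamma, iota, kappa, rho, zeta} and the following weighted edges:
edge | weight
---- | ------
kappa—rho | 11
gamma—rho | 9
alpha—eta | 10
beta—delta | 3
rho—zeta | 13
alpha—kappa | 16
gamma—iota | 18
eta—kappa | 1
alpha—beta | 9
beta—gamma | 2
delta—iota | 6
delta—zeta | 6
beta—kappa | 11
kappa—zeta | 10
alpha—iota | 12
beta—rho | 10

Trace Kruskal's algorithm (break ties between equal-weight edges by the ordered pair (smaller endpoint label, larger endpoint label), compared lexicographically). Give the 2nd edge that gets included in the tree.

Kruskal's algorithm — process edges by increasing weight (ties by edge label):
eta—kappa (1): add — endpoints in different components.
beta—gamma (2): add — endpoints in different components.
beta—delta (3): add — endpoints in different components.
delta—iota (6): add — endpoints in different components.
delta—zeta (6): add — endpoints in different components.
alpha—beta (9): add — endpoints in different components.
gamma—rho (9): add — endpoints in different components.
alpha—eta (10): add — endpoints in different components.
The 2nd edge added is beta—gamma.

beta-gamma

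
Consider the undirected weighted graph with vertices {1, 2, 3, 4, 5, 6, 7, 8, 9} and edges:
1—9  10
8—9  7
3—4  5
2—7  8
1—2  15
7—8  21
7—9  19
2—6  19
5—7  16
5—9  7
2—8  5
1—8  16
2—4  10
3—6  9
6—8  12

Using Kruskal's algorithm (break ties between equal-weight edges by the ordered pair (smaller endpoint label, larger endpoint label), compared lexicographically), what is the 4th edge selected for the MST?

Kruskal's algorithm — process edges by increasing weight (ties by edge label):
2—8 (5): add — endpoints in different components.
3—4 (5): add — endpoints in different components.
5—9 (7): add — endpoints in different components.
8—9 (7): add — endpoints in different components.
2—7 (8): add — endpoints in different components.
3—6 (9): add — endpoints in different components.
1—9 (10): add — endpoints in different components.
2—4 (10): add — endpoints in different components.
The 4th edge added is 8—9.

8-9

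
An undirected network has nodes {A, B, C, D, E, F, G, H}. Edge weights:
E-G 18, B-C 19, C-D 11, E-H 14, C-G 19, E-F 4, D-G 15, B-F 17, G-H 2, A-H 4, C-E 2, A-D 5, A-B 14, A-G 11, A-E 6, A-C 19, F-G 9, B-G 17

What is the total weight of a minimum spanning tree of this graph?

Sort edges by weight, then run Kruskal:
C-E (2): add — endpoints in different components.
G-H (2): add — endpoints in different components.
A-H (4): add — endpoints in different components.
E-F (4): add — endpoints in different components.
A-D (5): add — endpoints in different components.
A-E (6): add — endpoints in different components.
F-G (9): skip — F and G already connected.
A-G (11): skip — A and G already connected.
C-D (11): skip — C and D already connected.
A-B (14): add — endpoints in different components.
MST edges: C-E, G-H, A-H, E-F, A-D, A-E, A-B; total weight 2+2+4+4+5+6+14 = 37.

37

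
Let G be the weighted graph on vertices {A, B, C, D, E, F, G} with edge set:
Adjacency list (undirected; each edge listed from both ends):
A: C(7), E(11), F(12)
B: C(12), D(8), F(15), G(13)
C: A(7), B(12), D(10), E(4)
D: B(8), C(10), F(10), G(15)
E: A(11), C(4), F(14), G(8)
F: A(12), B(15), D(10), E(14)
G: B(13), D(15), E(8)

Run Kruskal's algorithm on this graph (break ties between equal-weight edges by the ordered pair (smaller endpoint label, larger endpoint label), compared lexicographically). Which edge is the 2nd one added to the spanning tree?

Sort edges by weight, then run Kruskal:
C–E (4): add — endpoints in different components.
A–C (7): add — endpoints in different components.
B–D (8): add — endpoints in different components.
E–G (8): add — endpoints in different components.
C–D (10): add — endpoints in different components.
D–F (10): add — endpoints in different components.
The 2nd edge added is A–C.

A-C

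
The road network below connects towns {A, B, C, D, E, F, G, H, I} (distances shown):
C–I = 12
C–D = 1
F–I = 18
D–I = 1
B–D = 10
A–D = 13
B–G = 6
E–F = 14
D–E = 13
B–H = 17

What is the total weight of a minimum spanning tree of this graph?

75

Prim, starting at D.
Step 1: frontier [C–D 1, D–I 1, B–D 10, A–D 13, D–E 13] → take C–D (1); add C.
Step 2: frontier [C–I 12, D–I 1, B–D 10, A–D 13, D–E 13] → take D–I (1); add I.
Step 3: frontier [B–D 10, A–D 13, D–E 13, F–I 18] → take B–D (10); add B.
Step 4: frontier [B–G 6, B–H 17, A–D 13, D–E 13, F–I 18] → take B–G (6); add G.
Step 5: frontier [B–H 17, A–D 13, D–E 13, F–I 18] → take A–D (13); add A.
Step 6: frontier [B–H 17, D–E 13, F–I 18] → take D–E (13); add E.
Step 7: frontier [B–H 17, E–F 14, F–I 18] → take E–F (14); add F.
Step 8: frontier [B–H 17] → take B–H (17); add H.
MST edges: C–D, D–I, B–D, B–G, A–D, D–E, E–F, B–H; total weight 1+1+10+6+13+13+14+17 = 75.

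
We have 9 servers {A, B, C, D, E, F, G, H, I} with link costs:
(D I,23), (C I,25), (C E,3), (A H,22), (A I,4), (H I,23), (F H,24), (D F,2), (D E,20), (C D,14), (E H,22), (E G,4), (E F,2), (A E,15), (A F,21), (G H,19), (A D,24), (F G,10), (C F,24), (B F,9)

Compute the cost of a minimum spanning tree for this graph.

58

Kruskal: consider edges lightest-first.
D F (2): add — endpoints in different components.
E F (2): add — endpoints in different components.
C E (3): add — endpoints in different components.
A I (4): add — endpoints in different components.
E G (4): add — endpoints in different components.
B F (9): add — endpoints in different components.
F G (10): skip — F and G already connected.
C D (14): skip — C and D already connected.
A E (15): add — endpoints in different components.
G H (19): add — endpoints in different components.
MST edges: D F, E F, C E, A I, E G, B F, A E, G H; total weight 2+2+3+4+4+9+15+19 = 58.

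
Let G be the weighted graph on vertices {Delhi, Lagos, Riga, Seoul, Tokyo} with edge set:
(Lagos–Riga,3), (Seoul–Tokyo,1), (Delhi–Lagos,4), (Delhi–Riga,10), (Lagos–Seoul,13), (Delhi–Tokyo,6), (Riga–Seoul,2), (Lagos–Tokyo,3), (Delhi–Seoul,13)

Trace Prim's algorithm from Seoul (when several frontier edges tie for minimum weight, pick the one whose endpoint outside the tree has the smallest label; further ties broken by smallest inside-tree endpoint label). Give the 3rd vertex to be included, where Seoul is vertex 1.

Grow the tree from Seoul using Prim:
Step 1: cheapest edge leaving the tree is Seoul–Tokyo (1); add Tokyo.
Step 2: cheapest edge leaving the tree is Riga–Seoul (2); add Riga.
Step 3: cheapest edge leaving the tree is Lagos–Riga (3); add Lagos.
Step 4: cheapest edge leaving the tree is Delhi–Lagos (4); add Delhi.
Vertex order: Seoul, Tokyo, Riga, Lagos, Delhi. The 3rd vertex is Riga.

Riga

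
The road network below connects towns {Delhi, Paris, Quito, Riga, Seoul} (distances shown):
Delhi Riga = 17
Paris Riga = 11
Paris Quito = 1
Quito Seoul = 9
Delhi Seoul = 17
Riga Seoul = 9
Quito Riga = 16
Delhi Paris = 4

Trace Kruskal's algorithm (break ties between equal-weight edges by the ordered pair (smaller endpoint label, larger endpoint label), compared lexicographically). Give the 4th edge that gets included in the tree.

Riga-Seoul

Sort edges by weight, then run Kruskal:
Paris Quito (1): add — endpoints in different components.
Delhi Paris (4): add — endpoints in different components.
Quito Seoul (9): add — endpoints in different components.
Riga Seoul (9): add — endpoints in different components.
The 4th edge added is Riga Seoul.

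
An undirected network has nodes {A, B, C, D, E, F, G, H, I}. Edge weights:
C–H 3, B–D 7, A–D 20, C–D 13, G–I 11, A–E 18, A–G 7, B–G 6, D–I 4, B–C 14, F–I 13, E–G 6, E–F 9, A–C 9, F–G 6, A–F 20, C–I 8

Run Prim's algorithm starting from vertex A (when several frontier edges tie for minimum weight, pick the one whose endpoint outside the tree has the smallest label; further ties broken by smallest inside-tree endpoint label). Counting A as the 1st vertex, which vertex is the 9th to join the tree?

Prim's algorithm from A:
Step 1: cheapest edge leaving the tree is A–G (7); add G.
Step 2: cheapest edge leaving the tree is B–G (6); add B.
Step 3: cheapest edge leaving the tree is E–G (6); add E.
Step 4: cheapest edge leaving the tree is F–G (6); add F.
Step 5: cheapest edge leaving the tree is B–D (7); add D.
Step 6: cheapest edge leaving the tree is D–I (4); add I.
Step 7: cheapest edge leaving the tree is C–I (8); add C.
Step 8: cheapest edge leaving the tree is C–H (3); add H.
Vertex order: A, G, B, E, F, D, I, C, H. The 9th vertex is H.

H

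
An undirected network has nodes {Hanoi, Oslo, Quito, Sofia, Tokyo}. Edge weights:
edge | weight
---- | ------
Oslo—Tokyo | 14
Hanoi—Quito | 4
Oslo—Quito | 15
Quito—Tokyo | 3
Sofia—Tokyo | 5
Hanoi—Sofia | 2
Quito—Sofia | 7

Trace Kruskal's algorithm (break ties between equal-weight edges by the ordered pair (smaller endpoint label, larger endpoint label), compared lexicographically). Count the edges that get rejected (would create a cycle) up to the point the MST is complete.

Kruskal: consider edges lightest-first.
Hanoi—Sofia (2): add — endpoints in different components.
Quito—Tokyo (3): add — endpoints in different components.
Hanoi—Quito (4): add — endpoints in different components.
Sofia—Tokyo (5): skip — Sofia and Tokyo already connected.
Quito—Sofia (7): skip — Quito and Sofia already connected.
Oslo—Tokyo (14): add — endpoints in different components.
Edges rejected before the tree was complete: 2.

2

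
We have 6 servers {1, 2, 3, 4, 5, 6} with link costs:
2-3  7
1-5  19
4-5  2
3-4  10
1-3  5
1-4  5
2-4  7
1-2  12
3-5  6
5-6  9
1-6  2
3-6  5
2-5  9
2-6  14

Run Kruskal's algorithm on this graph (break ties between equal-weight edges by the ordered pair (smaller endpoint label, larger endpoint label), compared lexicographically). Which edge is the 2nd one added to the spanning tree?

4-5

Kruskal: consider edges lightest-first.
1-6 (2): add. Components now {1,6} {2} {3} {4} {5}
4-5 (2): add. Components now {1,6} {2} {3} {4,5}
1-3 (5): add. Components now {1,3,6} {2} {4,5}
1-4 (5): add. Components now {1,3,4,5,6} {2}
3-6 (5): skip — 3 and 6 already connected.
3-5 (6): skip — 3 and 5 already connected.
2-3 (7): add. Components now {1,2,3,4,5,6}
The 2nd edge added is 4-5.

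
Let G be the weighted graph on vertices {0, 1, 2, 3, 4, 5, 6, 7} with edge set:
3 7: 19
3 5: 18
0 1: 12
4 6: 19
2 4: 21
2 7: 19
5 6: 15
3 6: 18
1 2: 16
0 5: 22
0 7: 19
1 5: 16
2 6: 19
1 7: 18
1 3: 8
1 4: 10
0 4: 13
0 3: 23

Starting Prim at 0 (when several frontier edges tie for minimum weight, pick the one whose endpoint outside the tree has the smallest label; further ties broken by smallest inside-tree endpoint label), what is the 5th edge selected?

1-5

Prim's algorithm from 0:
Step 1: cheapest edge leaving the tree is 0 1 (12); add 1.
Step 2: cheapest edge leaving the tree is 1 3 (8); add 3.
Step 3: cheapest edge leaving the tree is 1 4 (10); add 4.
Step 4: cheapest edge leaving the tree is 1 2 (16); add 2.
Step 5: cheapest edge leaving the tree is 1 5 (16); add 5.
Step 6: cheapest edge leaving the tree is 5 6 (15); add 6.
Step 7: cheapest edge leaving the tree is 1 7 (18); add 7.
The 5th edge added is 1 5.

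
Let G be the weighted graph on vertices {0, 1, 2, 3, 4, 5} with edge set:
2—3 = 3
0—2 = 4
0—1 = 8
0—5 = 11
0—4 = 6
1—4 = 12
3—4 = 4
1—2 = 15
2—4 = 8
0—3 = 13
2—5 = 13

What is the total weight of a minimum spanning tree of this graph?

30

Kruskal: consider edges lightest-first.
2—3 (3): add. Components now {0} {1} {2,3} {4} {5}
0—2 (4): add. Components now {0,2,3} {1} {4} {5}
3—4 (4): add. Components now {0,2,3,4} {1} {5}
0—4 (6): skip — 0 and 4 already connected.
0—1 (8): add. Components now {0,1,2,3,4} {5}
2—4 (8): skip — 2 and 4 already connected.
0—5 (11): add. Components now {0,1,2,3,4,5}
MST edges: 2—3, 0—2, 3—4, 0—1, 0—5; total weight 3+4+4+8+11 = 30.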